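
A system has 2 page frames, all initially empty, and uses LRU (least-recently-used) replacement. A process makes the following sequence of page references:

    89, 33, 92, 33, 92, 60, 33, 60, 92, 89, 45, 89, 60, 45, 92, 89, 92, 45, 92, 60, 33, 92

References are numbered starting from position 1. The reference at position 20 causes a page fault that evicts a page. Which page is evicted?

pos 1: 89 → fault, frames [89]
pos 2: 33 → fault, frames [89, 33]
pos 3: 92 → fault, evict 89, frames [33, 92]
pos 4: 33 → hit
pos 5: 92 → hit
pos 6: 60 → fault, evict 33, frames [92, 60]
pos 7: 33 → fault, evict 92, frames [60, 33]
pos 8: 60 → hit
pos 9: 92 → fault, evict 33, frames [60, 92]
pos 10: 89 → fault, evict 60, frames [92, 89]
pos 11: 45 → fault, evict 92, frames [89, 45]
pos 12: 89 → hit
pos 13: 60 → fault, evict 45, frames [89, 60]
pos 14: 45 → fault, evict 89, frames [60, 45]
pos 15: 92 → fault, evict 60, frames [45, 92]
pos 16: 89 → fault, evict 45, frames [92, 89]
pos 17: 92 → hit
pos 18: 45 → fault, evict 89, frames [92, 45]
pos 19: 92 → hit
pos 20: 60 → fault, evict 45, frames [92, 60]
At position 20, page 45 is evicted.

45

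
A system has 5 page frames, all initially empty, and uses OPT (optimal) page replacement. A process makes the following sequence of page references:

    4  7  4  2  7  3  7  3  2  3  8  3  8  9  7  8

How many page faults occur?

4 → fault, frames {4}
7 → fault, frames {4,7}
4 → hit
2 → fault, frames {4,7,2}
7 → hit
3 → fault, frames {4,7,2,3}
7 → hit
3 → hit
2 → hit
3 → hit
8 → fault, frames {4,7,2,3,8}
3 → hit
8 → hit
9 → fault, evict 3, frames {4,7,2,8,9}
7 → hit
8 → hit
Page faults: 6.

6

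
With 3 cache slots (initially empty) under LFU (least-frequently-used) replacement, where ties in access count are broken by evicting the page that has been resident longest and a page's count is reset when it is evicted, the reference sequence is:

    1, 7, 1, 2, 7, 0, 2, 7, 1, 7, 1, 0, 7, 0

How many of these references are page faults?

6

1 -> miss, frames [1]
7 -> miss, frames [1, 7]
1 -> hit
2 -> miss, frames [1, 7, 2]
7 -> hit
0 -> miss, evict 2, frames [1, 7, 0]
2 -> miss, evict 0, frames [1, 7, 2]
7 -> hit
1 -> hit
7 -> hit
1 -> hit
0 -> miss, evict 2, frames [1, 7, 0]
7 -> hit
0 -> hit
Page faults: 6.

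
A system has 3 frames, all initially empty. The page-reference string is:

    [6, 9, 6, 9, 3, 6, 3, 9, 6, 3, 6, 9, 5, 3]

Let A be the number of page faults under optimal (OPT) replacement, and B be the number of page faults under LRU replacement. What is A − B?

-1

Under OPT: F F . . F . . . . . . . F . → 4 faults.
Under LRU: F F . . F . . . . . . . F F → 5 faults.
A − B = 4 − 5 = -1.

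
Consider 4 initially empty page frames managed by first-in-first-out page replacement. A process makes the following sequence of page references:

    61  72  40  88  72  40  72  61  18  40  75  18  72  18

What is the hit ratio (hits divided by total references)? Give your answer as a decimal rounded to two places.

61 -> miss, frames {61}
72 -> miss, frames {61,72}
40 -> miss, frames {61,72,40}
88 -> miss, frames {61,72,40,88}
72 -> hit
40 -> hit
72 -> hit
61 -> hit
18 -> miss, evict 61, frames {72,40,88,18}
40 -> hit
75 -> miss, evict 72, frames {40,88,18,75}
18 -> hit
72 -> miss, evict 40, frames {88,18,75,72}
18 -> hit
Hits: 7 of 14 references → 7/14 = 0.5000.

0.50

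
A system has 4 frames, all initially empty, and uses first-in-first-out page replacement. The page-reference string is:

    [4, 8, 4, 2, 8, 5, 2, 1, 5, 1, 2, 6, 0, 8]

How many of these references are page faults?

4 -> fault, frames (4)
8 -> fault, frames (4 8)
4 -> hit
2 -> fault, frames (4 8 2)
8 -> hit
5 -> fault, frames (4 8 2 5)
2 -> hit
1 -> fault, evict 4, frames (8 2 5 1)
5 -> hit
1 -> hit
2 -> hit
6 -> fault, evict 8, frames (2 5 1 6)
0 -> fault, evict 2, frames (5 1 6 0)
8 -> fault, evict 5, frames (1 6 0 8)
Page faults: 8.

8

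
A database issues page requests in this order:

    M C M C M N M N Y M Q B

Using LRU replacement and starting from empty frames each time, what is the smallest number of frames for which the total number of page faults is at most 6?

f=1: 12 faults
f=2: 7 faults
f=3: 6 faults
f=4: 6 faults
f=5: 6 faults
f=6: 6 faults
Smallest f with faults ≤ 6 is 3.

3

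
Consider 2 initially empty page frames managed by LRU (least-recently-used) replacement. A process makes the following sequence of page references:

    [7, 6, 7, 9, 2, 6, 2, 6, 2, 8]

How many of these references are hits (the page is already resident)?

4

7: miss, frames [7]
6: miss, frames [7, 6]
7: hit
9: miss, evict 6, frames [7, 9]
2: miss, evict 7, frames [9, 2]
6: miss, evict 9, frames [2, 6]
2: hit
6: hit
2: hit
8: miss, evict 6, frames [2, 8]
Hits: 4.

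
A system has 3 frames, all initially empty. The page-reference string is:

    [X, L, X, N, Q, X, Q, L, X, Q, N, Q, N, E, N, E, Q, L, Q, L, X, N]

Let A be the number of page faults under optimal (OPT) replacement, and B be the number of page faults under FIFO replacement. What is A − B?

Under OPT: F F . F F . . . . . F . . F . . . F . . F . → 8 faults.
Under FIFO: F F . F F F . F . . F F . F . . . F . . F F → 12 faults.
A − B = 8 − 12 = -4.

-4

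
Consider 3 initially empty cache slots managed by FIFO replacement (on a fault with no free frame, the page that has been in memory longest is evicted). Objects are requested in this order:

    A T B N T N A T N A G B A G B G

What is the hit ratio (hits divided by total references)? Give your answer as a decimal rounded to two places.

A: fault, frames {A}
T: fault, frames {A,T}
B: fault, frames {A,T,B}
N: fault, evict A, frames {T,B,N}
T: hit
N: hit
A: fault, evict T, frames {B,N,A}
T: fault, evict B, frames {N,A,T}
N: hit
A: hit
G: fault, evict N, frames {A,T,G}
B: fault, evict A, frames {T,G,B}
A: fault, evict T, frames {G,B,A}
G: hit
B: hit
G: hit
Hits: 7 of 16 references → 7/16 = 0.4375.

0.44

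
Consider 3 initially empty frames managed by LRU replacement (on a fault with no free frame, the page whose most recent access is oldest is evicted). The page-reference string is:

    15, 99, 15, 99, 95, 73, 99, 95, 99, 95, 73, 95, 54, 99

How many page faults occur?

6

15 -> miss, frames [15]
99 -> miss, frames [15, 99]
15 -> hit
99 -> hit
95 -> miss, frames [15, 99, 95]
73 -> miss, evict 15, frames [99, 95, 73]
99 -> hit
95 -> hit
99 -> hit
95 -> hit
73 -> hit
95 -> hit
54 -> miss, evict 99, frames [73, 95, 54]
99 -> miss, evict 73, frames [95, 54, 99]
Page faults: 6.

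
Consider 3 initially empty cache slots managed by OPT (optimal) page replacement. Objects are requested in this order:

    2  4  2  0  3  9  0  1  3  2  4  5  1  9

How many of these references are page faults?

9

2: miss, frames (2)
4: miss, frames (2 4)
2: hit
0: miss, frames (2 4 0)
3: miss, evict 4, frames (2 0 3)
9: miss, evict 2, frames (0 3 9)
0: hit
1: miss, evict 0, frames (3 9 1)
3: hit
2: miss, evict 3, frames (9 1 2)
4: miss, evict 2, frames (9 1 4)
5: miss, evict 4, frames (9 1 5)
1: hit
9: hit
Page faults: 9.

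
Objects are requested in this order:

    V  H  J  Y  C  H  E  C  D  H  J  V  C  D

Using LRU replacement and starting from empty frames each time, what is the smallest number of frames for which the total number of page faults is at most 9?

5

f=1: 14 faults
f=2: 14 faults
f=3: 13 faults
f=4: 11 faults
f=5: 9 faults
f=6: 8 faults
f=7: 7 faults
Smallest f with faults ≤ 9 is 5.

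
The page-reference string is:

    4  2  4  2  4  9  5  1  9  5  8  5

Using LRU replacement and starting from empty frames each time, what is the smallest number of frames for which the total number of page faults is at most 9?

2

f=1: 12 faults
f=2: 8 faults
f=3: 6 faults
f=4: 6 faults
f=5: 6 faults
f=6: 6 faults
Smallest f with faults ≤ 9 is 2.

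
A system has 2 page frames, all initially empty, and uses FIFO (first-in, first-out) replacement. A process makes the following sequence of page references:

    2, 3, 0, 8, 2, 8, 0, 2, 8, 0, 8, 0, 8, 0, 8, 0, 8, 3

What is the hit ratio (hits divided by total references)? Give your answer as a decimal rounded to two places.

2 -> fault, frames {2}
3 -> fault, frames {2,3}
0 -> fault, evict 2, frames {3,0}
8 -> fault, evict 3, frames {0,8}
2 -> fault, evict 0, frames {8,2}
8 -> hit
0 -> fault, evict 8, frames {2,0}
2 -> hit
8 -> fault, evict 2, frames {0,8}
0 -> hit
8 -> hit
0 -> hit
8 -> hit
0 -> hit
8 -> hit
0 -> hit
8 -> hit
3 -> fault, evict 0, frames {8,3}
Hits: 10 of 18 references → 10/18 = 0.5556.

0.56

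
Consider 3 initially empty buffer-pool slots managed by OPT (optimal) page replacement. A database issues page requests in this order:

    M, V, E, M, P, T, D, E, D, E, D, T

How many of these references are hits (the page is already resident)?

6

M: fault, frames {M}
V: fault, frames {M,V}
E: fault, frames {M,V,E}
M: hit
P: fault, evict V, frames {M,E,P}
T: fault, evict P, frames {M,E,T}
D: fault, evict M, frames {E,T,D}
E: hit
D: hit
E: hit
D: hit
T: hit
Hits: 6.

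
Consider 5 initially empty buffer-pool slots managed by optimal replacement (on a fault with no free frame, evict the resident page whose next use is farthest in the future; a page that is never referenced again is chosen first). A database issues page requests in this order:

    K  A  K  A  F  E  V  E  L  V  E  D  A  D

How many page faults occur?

K → fault, frames {K}
A → fault, frames {K,A}
K → hit
A → hit
F → fault, frames {K,A,F}
E → fault, frames {K,A,F,E}
V → fault, frames {K,A,F,E,V}
E → hit
L → fault, evict F, frames {K,A,E,V,L}
V → hit
E → hit
D → fault, evict L, frames {K,A,E,V,D}
A → hit
D → hit
Page faults: 7.

7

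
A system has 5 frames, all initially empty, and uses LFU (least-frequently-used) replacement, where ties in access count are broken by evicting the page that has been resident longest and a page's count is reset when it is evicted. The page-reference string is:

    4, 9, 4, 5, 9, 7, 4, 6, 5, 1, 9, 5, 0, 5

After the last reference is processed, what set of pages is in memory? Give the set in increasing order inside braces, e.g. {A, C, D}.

{0, 1, 4, 5, 9}

4 -> miss, frames (4)
9 -> miss, frames (4 9)
4 -> hit
5 -> miss, frames (4 9 5)
9 -> hit
7 -> miss, frames (4 9 5 7)
4 -> hit
6 -> miss, frames (4 9 5 7 6)
5 -> hit
1 -> miss, evict 7, frames (4 9 5 6 1)
9 -> hit
5 -> hit
0 -> miss, evict 6, frames (4 9 5 1 0)
5 -> hit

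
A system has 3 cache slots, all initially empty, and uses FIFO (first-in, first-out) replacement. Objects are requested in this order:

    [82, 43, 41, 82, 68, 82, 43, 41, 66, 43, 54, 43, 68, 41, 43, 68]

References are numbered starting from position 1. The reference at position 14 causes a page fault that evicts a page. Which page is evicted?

pos 1: 82 → fault, frames [82]
pos 2: 43 → fault, frames [82, 43]
pos 3: 41 → fault, frames [82, 43, 41]
pos 4: 82 → hit
pos 5: 68 → fault, evict 82, frames [43, 41, 68]
pos 6: 82 → fault, evict 43, frames [41, 68, 82]
pos 7: 43 → fault, evict 41, frames [68, 82, 43]
pos 8: 41 → fault, evict 68, frames [82, 43, 41]
pos 9: 66 → fault, evict 82, frames [43, 41, 66]
pos 10: 43 → hit
pos 11: 54 → fault, evict 43, frames [41, 66, 54]
pos 12: 43 → fault, evict 41, frames [66, 54, 43]
pos 13: 68 → fault, evict 66, frames [54, 43, 68]
pos 14: 41 → fault, evict 54, frames [43, 68, 41]
At position 14, page 54 is evicted.

54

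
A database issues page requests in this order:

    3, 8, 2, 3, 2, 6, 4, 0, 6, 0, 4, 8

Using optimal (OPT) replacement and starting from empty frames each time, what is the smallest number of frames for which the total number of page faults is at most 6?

f=1: 12 faults
f=2: 8 faults
f=3: 7 faults
f=4: 6 faults
f=5: 6 faults
f=6: 6 faults
Smallest f with faults ≤ 6 is 4.

4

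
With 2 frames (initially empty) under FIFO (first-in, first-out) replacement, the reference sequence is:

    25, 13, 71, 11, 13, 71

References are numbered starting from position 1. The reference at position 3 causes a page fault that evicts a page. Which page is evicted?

25

pos 1: 25 -> fault, frames {25}
pos 2: 13 -> fault, frames {25,13}
pos 3: 71 -> fault, evict 25, frames {13,71}
At position 3, page 25 is evicted.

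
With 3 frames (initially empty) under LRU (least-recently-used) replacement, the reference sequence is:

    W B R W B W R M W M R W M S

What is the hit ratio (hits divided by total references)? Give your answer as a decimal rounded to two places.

0.64

W: miss, frames {W}
B: miss, frames {W,B}
R: miss, frames {W,B,R}
W: hit
B: hit
W: hit
R: hit
M: miss, evict B, frames {W,R,M}
W: hit
M: hit
R: hit
W: hit
M: hit
S: miss, evict R, frames {W,M,S}
Hits: 9 of 14 references → 9/14 = 0.6429.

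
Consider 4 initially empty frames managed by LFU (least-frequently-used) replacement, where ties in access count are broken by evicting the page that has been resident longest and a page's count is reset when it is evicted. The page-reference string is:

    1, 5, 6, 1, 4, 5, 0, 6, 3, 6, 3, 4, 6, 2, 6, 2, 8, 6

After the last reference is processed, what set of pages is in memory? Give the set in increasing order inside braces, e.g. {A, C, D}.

{2, 3, 6, 8}

1: fault, frames {1}
5: fault, frames {1,5}
6: fault, frames {1,5,6}
1: hit
4: fault, frames {1,5,6,4}
5: hit
0: fault, evict 6, frames {1,5,4,0}
6: fault, evict 4, frames {1,5,0,6}
3: fault, evict 0, frames {1,5,6,3}
6: hit
3: hit
4: fault, evict 1, frames {5,6,3,4}
6: hit
2: fault, evict 4, frames {5,6,3,2}
6: hit
2: hit
8: fault, evict 5, frames {6,3,2,8}
6: hit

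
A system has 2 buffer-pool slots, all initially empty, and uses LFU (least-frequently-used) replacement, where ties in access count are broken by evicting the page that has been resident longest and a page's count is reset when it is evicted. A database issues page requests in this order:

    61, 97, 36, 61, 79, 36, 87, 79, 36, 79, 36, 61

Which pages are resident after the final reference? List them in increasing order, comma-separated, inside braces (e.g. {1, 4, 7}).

{36, 61}

61 -> miss, frames (61)
97 -> miss, frames (61 97)
36 -> miss, evict 61, frames (97 36)
61 -> miss, evict 97, frames (36 61)
79 -> miss, evict 36, frames (61 79)
36 -> miss, evict 61, frames (79 36)
87 -> miss, evict 79, frames (36 87)
79 -> miss, evict 36, frames (87 79)
36 -> miss, evict 87, frames (79 36)
79 -> hit
36 -> hit
61 -> miss, evict 79, frames (36 61)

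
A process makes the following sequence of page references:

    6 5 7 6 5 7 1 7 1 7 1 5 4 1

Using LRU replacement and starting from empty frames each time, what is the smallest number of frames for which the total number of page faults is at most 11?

2

f=1: 14 faults
f=2: 10 faults
f=3: 5 faults
f=4: 5 faults
f=5: 5 faults
Smallest f with faults ≤ 11 is 2.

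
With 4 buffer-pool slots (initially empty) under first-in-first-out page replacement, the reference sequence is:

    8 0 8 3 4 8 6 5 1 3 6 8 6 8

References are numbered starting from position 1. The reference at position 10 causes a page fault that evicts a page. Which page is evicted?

pos 1: 8 -> fault, frames [8]
pos 2: 0 -> fault, frames [8, 0]
pos 3: 8 -> hit
pos 4: 3 -> fault, frames [8, 0, 3]
pos 5: 4 -> fault, frames [8, 0, 3, 4]
pos 6: 8 -> hit
pos 7: 6 -> fault, evict 8, frames [0, 3, 4, 6]
pos 8: 5 -> fault, evict 0, frames [3, 4, 6, 5]
pos 9: 1 -> fault, evict 3, frames [4, 6, 5, 1]
pos 10: 3 -> fault, evict 4, frames [6, 5, 1, 3]
At position 10, page 4 is evicted.

4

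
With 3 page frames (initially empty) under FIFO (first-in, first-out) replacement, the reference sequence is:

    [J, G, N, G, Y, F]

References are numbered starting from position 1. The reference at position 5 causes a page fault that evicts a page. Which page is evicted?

pos 1: J -> fault, frames (J)
pos 2: G -> fault, frames (J G)
pos 3: N -> fault, frames (J G N)
pos 4: G -> hit
pos 5: Y -> fault, evict J, frames (G N Y)
At position 5, page J is evicted.

J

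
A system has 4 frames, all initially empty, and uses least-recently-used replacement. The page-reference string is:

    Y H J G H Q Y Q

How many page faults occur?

Y -> miss, frames [Y]
H -> miss, frames [Y, H]
J -> miss, frames [Y, H, J]
G -> miss, frames [Y, H, J, G]
H -> hit
Q -> miss, evict Y, frames [J, G, H, Q]
Y -> miss, evict J, frames [G, H, Q, Y]
Q -> hit
Page faults: 6.

6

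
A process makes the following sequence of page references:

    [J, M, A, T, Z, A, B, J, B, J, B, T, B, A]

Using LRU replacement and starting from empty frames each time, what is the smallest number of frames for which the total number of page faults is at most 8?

4

f=1: 14 faults
f=2: 10 faults
f=3: 9 faults
f=4: 8 faults
f=5: 7 faults
f=6: 6 faults
Smallest f with faults ≤ 8 is 4.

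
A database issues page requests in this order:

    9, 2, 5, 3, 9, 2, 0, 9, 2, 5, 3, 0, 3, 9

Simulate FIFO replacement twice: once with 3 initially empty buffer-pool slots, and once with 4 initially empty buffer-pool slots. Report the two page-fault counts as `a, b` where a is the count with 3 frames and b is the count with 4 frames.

3 frames: F F F F F F F . . F F . . F → 10 faults.
4 frames: F F F F . . F F F F F F . F → 11 faults.
11 > 10: adding a frame increased faults — Belady's anomaly.

10, 11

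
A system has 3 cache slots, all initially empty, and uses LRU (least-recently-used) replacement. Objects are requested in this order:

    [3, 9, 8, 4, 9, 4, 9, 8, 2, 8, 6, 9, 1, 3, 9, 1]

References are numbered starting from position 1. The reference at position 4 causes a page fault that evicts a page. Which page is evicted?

3

pos 1: 3 -> fault, frames (3)
pos 2: 9 -> fault, frames (3 9)
pos 3: 8 -> fault, frames (3 9 8)
pos 4: 4 -> fault, evict 3, frames (9 8 4)
At position 4, page 3 is evicted.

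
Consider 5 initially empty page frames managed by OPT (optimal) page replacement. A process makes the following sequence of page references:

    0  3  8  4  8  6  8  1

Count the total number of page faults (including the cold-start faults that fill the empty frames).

0 → miss, frames {0}
3 → miss, frames {0,3}
8 → miss, frames {0,3,8}
4 → miss, frames {0,3,8,4}
8 → hit
6 → miss, frames {0,3,8,4,6}
8 → hit
1 → miss, evict 6, frames {0,3,8,4,1}
Page faults: 6.

6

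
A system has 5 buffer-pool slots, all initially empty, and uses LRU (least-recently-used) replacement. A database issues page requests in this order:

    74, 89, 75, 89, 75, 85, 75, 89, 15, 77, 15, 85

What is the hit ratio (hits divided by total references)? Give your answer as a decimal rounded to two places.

74 → fault, frames (74)
89 → fault, frames (74 89)
75 → fault, frames (74 89 75)
89 → hit
75 → hit
85 → fault, frames (74 89 75 85)
75 → hit
89 → hit
15 → fault, frames (74 85 75 89 15)
77 → fault, evict 74, frames (85 75 89 15 77)
15 → hit
85 → hit
Hits: 6 of 12 references → 6/12 = 0.5000.

0.50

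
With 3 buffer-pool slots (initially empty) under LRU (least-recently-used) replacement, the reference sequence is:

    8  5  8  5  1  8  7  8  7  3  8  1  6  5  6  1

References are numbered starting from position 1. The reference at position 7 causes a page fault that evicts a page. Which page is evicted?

pos 1: 8 -> fault, frames [8]
pos 2: 5 -> fault, frames [8, 5]
pos 3: 8 -> hit
pos 4: 5 -> hit
pos 5: 1 -> fault, frames [8, 5, 1]
pos 6: 8 -> hit
pos 7: 7 -> fault, evict 5, frames [1, 8, 7]
At position 7, page 5 is evicted.

5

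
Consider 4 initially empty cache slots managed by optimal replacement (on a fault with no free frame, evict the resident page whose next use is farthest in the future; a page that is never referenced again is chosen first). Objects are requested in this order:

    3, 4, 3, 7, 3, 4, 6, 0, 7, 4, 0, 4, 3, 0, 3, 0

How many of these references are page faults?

3 -> fault, frames [3]
4 -> fault, frames [3, 4]
3 -> hit
7 -> fault, frames [3, 4, 7]
3 -> hit
4 -> hit
6 -> fault, frames [3, 4, 7, 6]
0 -> fault, evict 6, frames [3, 4, 7, 0]
7 -> hit
4 -> hit
0 -> hit
4 -> hit
3 -> hit
0 -> hit
3 -> hit
0 -> hit
Page faults: 5.

5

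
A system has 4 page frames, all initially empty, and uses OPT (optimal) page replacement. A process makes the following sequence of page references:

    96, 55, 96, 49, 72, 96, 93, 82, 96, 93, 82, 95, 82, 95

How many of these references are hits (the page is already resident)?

7

96: fault, frames {96}
55: fault, frames {96,55}
96: hit
49: fault, frames {96,55,49}
72: fault, frames {96,55,49,72}
96: hit
93: fault, evict 72, frames {96,55,49,93}
82: fault, evict 49, frames {96,55,93,82}
96: hit
93: hit
82: hit
95: fault, evict 93, frames {96,55,82,95}
82: hit
95: hit
Hits: 7.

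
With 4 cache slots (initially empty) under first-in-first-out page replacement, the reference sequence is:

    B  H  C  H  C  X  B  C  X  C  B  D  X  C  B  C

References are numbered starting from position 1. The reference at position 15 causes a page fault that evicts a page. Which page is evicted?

pos 1: B: miss, frames [B]
pos 2: H: miss, frames [B, H]
pos 3: C: miss, frames [B, H, C]
pos 4: H: hit
pos 5: C: hit
pos 6: X: miss, frames [B, H, C, X]
pos 7: B: hit
pos 8: C: hit
pos 9: X: hit
pos 10: C: hit
pos 11: B: hit
pos 12: D: miss, evict B, frames [H, C, X, D]
pos 13: X: hit
pos 14: C: hit
pos 15: B: miss, evict H, frames [C, X, D, B]
At position 15, page H is evicted.

H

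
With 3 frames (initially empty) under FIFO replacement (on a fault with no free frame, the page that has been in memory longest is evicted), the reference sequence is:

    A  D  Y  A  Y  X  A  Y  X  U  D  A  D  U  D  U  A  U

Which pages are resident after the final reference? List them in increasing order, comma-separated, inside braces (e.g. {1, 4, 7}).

{A, D, U}

A -> miss, frames [A]
D -> miss, frames [A, D]
Y -> miss, frames [A, D, Y]
A -> hit
Y -> hit
X -> miss, evict A, frames [D, Y, X]
A -> miss, evict D, frames [Y, X, A]
Y -> hit
X -> hit
U -> miss, evict Y, frames [X, A, U]
D -> miss, evict X, frames [A, U, D]
A -> hit
D -> hit
U -> hit
D -> hit
U -> hit
A -> hit
U -> hit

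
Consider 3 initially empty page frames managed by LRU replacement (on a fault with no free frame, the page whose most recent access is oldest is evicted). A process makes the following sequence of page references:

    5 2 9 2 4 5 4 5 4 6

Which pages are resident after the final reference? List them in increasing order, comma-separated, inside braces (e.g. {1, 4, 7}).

{4, 5, 6}

5 -> miss, frames (5)
2 -> miss, frames (5 2)
9 -> miss, frames (5 2 9)
2 -> hit
4 -> miss, evict 5, frames (9 2 4)
5 -> miss, evict 9, frames (2 4 5)
4 -> hit
5 -> hit
4 -> hit
6 -> miss, evict 2, frames (5 4 6)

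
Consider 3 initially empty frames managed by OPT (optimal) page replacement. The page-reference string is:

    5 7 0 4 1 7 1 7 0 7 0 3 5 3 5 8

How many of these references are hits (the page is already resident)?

5 → miss, frames (5)
7 → miss, frames (5 7)
0 → miss, frames (5 7 0)
4 → miss, evict 5, frames (7 0 4)
1 → miss, evict 4, frames (7 0 1)
7 → hit
1 → hit
7 → hit
0 → hit
7 → hit
0 → hit
3 → miss, evict 1, frames (7 0 3)
5 → miss, evict 0, frames (7 3 5)
3 → hit
5 → hit
8 → miss, evict 5, frames (7 3 8)
Hits: 8.

8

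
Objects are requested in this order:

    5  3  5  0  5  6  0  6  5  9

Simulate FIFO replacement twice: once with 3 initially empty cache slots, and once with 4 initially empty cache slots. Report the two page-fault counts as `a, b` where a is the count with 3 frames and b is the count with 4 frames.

6, 5

3 frames: F F . F . F . . F F → 6 faults.
4 frames: F F . F . F . . . F → 5 faults.
5 < 6: adding a frame reduced faults, as is typical.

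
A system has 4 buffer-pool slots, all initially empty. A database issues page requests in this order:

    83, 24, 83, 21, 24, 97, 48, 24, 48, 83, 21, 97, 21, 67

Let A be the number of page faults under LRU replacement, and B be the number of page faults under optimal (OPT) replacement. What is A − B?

Under LRU: F F . F . F F . . F F F . F → 9 faults.
Under OPT: F F . F . F F . . . . F . F → 7 faults.
A − B = 9 − 7 = 2.

2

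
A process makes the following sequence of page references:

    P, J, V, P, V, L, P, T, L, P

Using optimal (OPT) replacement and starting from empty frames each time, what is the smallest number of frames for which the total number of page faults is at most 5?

f=1: 10 faults
f=2: 6 faults
f=3: 5 faults
f=4: 5 faults
f=5: 5 faults
Smallest f with faults ≤ 5 is 3.

3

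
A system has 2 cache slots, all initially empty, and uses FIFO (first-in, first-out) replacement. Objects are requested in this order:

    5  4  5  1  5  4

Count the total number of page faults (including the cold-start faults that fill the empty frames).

5 -> miss, frames [5]
4 -> miss, frames [5, 4]
5 -> hit
1 -> miss, evict 5, frames [4, 1]
5 -> miss, evict 4, frames [1, 5]
4 -> miss, evict 1, frames [5, 4]
Page faults: 5.

5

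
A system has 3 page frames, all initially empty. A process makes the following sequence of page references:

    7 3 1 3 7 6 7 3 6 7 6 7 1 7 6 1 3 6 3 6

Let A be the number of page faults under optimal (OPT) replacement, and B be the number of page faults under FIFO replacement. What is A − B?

Under OPT: F F F . . F . . . . . . F . . . F . . . → 6 faults.
Under FIFO: F F F . . F F F . . . . F . F . . . . . → 8 faults.
A − B = 6 − 8 = -2.

-2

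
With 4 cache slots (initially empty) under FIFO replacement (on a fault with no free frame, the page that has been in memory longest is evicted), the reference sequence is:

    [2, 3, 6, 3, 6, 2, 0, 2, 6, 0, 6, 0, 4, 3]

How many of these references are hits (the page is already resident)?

2 → miss, frames [2]
3 → miss, frames [2, 3]
6 → miss, frames [2, 3, 6]
3 → hit
6 → hit
2 → hit
0 → miss, frames [2, 3, 6, 0]
2 → hit
6 → hit
0 → hit
6 → hit
0 → hit
4 → miss, evict 2, frames [3, 6, 0, 4]
3 → hit
Hits: 9.

9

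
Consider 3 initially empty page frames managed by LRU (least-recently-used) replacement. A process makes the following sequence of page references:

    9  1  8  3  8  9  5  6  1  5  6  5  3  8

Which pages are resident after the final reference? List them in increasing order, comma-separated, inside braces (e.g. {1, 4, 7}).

{3, 5, 8}

9: fault, frames {9}
1: fault, frames {9,1}
8: fault, frames {9,1,8}
3: fault, evict 9, frames {1,8,3}
8: hit
9: fault, evict 1, frames {3,8,9}
5: fault, evict 3, frames {8,9,5}
6: fault, evict 8, frames {9,5,6}
1: fault, evict 9, frames {5,6,1}
5: hit
6: hit
5: hit
3: fault, evict 1, frames {6,5,3}
8: fault, evict 6, frames {5,3,8}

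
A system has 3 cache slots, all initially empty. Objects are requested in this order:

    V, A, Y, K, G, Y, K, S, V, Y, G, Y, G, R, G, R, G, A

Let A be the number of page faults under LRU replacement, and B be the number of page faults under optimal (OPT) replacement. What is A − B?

2

Under LRU: F F F F F . . F F F F . . F . . . F → 11 faults.
Under OPT: F F F F F . . F F . . . . F . . . F → 9 faults.
A − B = 11 − 9 = 2.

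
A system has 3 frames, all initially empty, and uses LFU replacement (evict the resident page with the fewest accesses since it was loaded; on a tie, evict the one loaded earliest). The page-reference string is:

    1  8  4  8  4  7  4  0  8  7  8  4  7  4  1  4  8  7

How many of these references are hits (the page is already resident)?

1 → miss, frames {1}
8 → miss, frames {1,8}
4 → miss, frames {1,8,4}
8 → hit
4 → hit
7 → miss, evict 1, frames {8,4,7}
4 → hit
0 → miss, evict 7, frames {8,4,0}
8 → hit
7 → miss, evict 0, frames {8,4,7}
8 → hit
4 → hit
7 → hit
4 → hit
1 → miss, evict 7, frames {8,4,1}
4 → hit
8 → hit
7 → miss, evict 1, frames {8,4,7}
Hits: 10.

10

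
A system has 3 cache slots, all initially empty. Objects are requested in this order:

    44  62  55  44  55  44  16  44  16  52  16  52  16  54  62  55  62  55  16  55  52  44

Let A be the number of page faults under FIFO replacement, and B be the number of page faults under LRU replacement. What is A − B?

1

Under FIFO: F F F . . . F F . F . . . F F F . . F . F F → 12 faults.
Under LRU: F F F . . . F . . F . . . F F F . . F . F F → 11 faults.
A − B = 12 − 11 = 1.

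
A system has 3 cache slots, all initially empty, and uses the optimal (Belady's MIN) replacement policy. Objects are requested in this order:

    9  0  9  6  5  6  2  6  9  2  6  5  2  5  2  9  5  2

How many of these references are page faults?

9: fault, frames [9]
0: fault, frames [9, 0]
9: hit
6: fault, frames [9, 0, 6]
5: fault, evict 0, frames [9, 6, 5]
6: hit
2: fault, evict 5, frames [9, 6, 2]
6: hit
9: hit
2: hit
6: hit
5: fault, evict 6, frames [9, 2, 5]
2: hit
5: hit
2: hit
9: hit
5: hit
2: hit
Page faults: 6.

6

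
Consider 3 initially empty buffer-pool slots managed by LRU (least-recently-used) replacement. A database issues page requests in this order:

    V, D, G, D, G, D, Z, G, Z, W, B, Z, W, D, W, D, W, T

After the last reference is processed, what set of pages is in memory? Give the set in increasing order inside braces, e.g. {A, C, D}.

{D, T, W}

V → fault, frames [V]
D → fault, frames [V, D]
G → fault, frames [V, D, G]
D → hit
G → hit
D → hit
Z → fault, evict V, frames [G, D, Z]
G → hit
Z → hit
W → fault, evict D, frames [G, Z, W]
B → fault, evict G, frames [Z, W, B]
Z → hit
W → hit
D → fault, evict B, frames [Z, W, D]
W → hit
D → hit
W → hit
T → fault, evict Z, frames [D, W, T]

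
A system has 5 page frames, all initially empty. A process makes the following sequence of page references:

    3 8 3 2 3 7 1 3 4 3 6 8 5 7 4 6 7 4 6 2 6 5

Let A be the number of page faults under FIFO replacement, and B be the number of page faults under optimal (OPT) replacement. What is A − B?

6

Under FIFO: F F . F . F F . F F F F F F F . . . . F F . → 14 faults.
Under OPT: F F . F . F F . F . F . F . . . . . . . . . → 8 faults.
A − B = 14 − 8 = 6.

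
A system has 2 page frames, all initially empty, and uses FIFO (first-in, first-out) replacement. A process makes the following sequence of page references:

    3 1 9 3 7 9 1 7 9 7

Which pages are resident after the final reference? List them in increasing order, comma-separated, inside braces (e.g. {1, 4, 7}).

3 → miss, frames (3)
1 → miss, frames (3 1)
9 → miss, evict 3, frames (1 9)
3 → miss, evict 1, frames (9 3)
7 → miss, evict 9, frames (3 7)
9 → miss, evict 3, frames (7 9)
1 → miss, evict 7, frames (9 1)
7 → miss, evict 9, frames (1 7)
9 → miss, evict 1, frames (7 9)
7 → hit

{7, 9}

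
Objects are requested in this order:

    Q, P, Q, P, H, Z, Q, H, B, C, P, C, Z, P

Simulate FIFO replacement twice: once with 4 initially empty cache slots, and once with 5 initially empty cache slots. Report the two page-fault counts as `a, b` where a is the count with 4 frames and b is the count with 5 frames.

4 frames: F F . . F F . . F F F . . . → 7 faults.
5 frames: F F . . F F . . F F . . . . → 6 faults.
6 < 7: adding a frame reduced faults, as is typical.

7, 6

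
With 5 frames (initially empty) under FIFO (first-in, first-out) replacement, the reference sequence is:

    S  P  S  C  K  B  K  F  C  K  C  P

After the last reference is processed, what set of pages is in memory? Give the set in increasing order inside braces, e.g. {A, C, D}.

S: fault, frames [S]
P: fault, frames [S, P]
S: hit
C: fault, frames [S, P, C]
K: fault, frames [S, P, C, K]
B: fault, frames [S, P, C, K, B]
K: hit
F: fault, evict S, frames [P, C, K, B, F]
C: hit
K: hit
C: hit
P: hit

{B, C, F, K, P}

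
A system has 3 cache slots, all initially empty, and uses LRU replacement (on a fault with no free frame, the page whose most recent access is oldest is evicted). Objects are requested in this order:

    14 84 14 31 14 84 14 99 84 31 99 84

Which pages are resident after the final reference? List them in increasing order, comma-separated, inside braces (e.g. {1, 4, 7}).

{31, 84, 99}

14 → miss, frames {14}
84 → miss, frames {14,84}
14 → hit
31 → miss, frames {84,14,31}
14 → hit
84 → hit
14 → hit
99 → miss, evict 31, frames {84,14,99}
84 → hit
31 → miss, evict 14, frames {99,84,31}
99 → hit
84 → hit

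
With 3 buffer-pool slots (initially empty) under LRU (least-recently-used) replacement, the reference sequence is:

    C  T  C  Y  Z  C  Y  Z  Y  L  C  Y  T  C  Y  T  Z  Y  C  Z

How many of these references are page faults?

C: fault, frames {C}
T: fault, frames {C,T}
C: hit
Y: fault, frames {T,C,Y}
Z: fault, evict T, frames {C,Y,Z}
C: hit
Y: hit
Z: hit
Y: hit
L: fault, evict C, frames {Z,Y,L}
C: fault, evict Z, frames {Y,L,C}
Y: hit
T: fault, evict L, frames {C,Y,T}
C: hit
Y: hit
T: hit
Z: fault, evict C, frames {Y,T,Z}
Y: hit
C: fault, evict T, frames {Z,Y,C}
Z: hit
Page faults: 9.

9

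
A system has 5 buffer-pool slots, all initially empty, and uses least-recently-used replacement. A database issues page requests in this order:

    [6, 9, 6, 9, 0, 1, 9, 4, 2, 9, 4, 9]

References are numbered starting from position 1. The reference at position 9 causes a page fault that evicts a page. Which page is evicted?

pos 1: 6 -> miss, frames [6]
pos 2: 9 -> miss, frames [6, 9]
pos 3: 6 -> hit
pos 4: 9 -> hit
pos 5: 0 -> miss, frames [6, 9, 0]
pos 6: 1 -> miss, frames [6, 9, 0, 1]
pos 7: 9 -> hit
pos 8: 4 -> miss, frames [6, 0, 1, 9, 4]
pos 9: 2 -> miss, evict 6, frames [0, 1, 9, 4, 2]
At position 9, page 6 is evicted.

6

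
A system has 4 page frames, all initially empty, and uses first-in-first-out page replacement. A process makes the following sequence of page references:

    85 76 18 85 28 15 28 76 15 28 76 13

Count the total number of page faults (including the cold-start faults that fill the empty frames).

6

85 -> fault, frames {85}
76 -> fault, frames {85,76}
18 -> fault, frames {85,76,18}
85 -> hit
28 -> fault, frames {85,76,18,28}
15 -> fault, evict 85, frames {76,18,28,15}
28 -> hit
76 -> hit
15 -> hit
28 -> hit
76 -> hit
13 -> fault, evict 76, frames {18,28,15,13}
Page faults: 6.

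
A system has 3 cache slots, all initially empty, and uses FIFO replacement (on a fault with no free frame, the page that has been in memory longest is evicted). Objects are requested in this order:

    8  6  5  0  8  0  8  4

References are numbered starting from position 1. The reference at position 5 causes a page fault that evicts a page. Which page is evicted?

6

pos 1: 8 → fault, frames [8]
pos 2: 6 → fault, frames [8, 6]
pos 3: 5 → fault, frames [8, 6, 5]
pos 4: 0 → fault, evict 8, frames [6, 5, 0]
pos 5: 8 → fault, evict 6, frames [5, 0, 8]
At position 5, page 6 is evicted.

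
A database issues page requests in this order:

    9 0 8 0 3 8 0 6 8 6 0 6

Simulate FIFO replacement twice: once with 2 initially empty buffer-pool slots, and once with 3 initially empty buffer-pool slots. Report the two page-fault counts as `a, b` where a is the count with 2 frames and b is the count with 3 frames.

9, 6

2 frames: F F F . F . F F F . F F → 9 faults.
3 frames: F F F . F . . F . . F . → 6 faults.
6 < 9: adding a frame reduced faults, as is typical.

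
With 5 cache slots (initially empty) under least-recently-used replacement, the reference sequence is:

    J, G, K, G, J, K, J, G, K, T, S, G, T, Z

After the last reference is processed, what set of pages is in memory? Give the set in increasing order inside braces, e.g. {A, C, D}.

{G, K, S, T, Z}

J -> miss, frames (J)
G -> miss, frames (J G)
K -> miss, frames (J G K)
G -> hit
J -> hit
K -> hit
J -> hit
G -> hit
K -> hit
T -> miss, frames (J G K T)
S -> miss, frames (J G K T S)
G -> hit
T -> hit
Z -> miss, evict J, frames (K S G T Z)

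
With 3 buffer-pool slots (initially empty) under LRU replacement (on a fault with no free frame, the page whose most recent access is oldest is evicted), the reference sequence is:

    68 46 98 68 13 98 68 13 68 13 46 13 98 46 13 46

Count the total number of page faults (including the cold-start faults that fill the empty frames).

6

68: miss, frames [68]
46: miss, frames [68, 46]
98: miss, frames [68, 46, 98]
68: hit
13: miss, evict 46, frames [98, 68, 13]
98: hit
68: hit
13: hit
68: hit
13: hit
46: miss, evict 98, frames [68, 13, 46]
13: hit
98: miss, evict 68, frames [46, 13, 98]
46: hit
13: hit
46: hit
Page faults: 6.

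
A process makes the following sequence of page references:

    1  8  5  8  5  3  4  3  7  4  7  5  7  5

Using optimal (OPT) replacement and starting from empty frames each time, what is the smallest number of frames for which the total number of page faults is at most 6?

3

f=1: 14 faults
f=2: 7 faults
f=3: 6 faults
f=4: 6 faults
f=5: 6 faults
f=6: 6 faults
Smallest f with faults ≤ 6 is 3.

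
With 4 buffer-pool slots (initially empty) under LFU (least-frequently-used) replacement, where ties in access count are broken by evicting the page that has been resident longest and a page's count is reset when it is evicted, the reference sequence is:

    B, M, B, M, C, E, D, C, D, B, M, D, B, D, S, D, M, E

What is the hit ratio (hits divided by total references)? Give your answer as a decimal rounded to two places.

0.56

B: miss, frames (B)
M: miss, frames (B M)
B: hit
M: hit
C: miss, frames (B M C)
E: miss, frames (B M C E)
D: miss, evict C, frames (B M E D)
C: miss, evict E, frames (B M D C)
D: hit
B: hit
M: hit
D: hit
B: hit
D: hit
S: miss, evict C, frames (B M D S)
D: hit
M: hit
E: miss, evict S, frames (B M D E)
Hits: 10 of 18 references → 10/18 = 0.5556.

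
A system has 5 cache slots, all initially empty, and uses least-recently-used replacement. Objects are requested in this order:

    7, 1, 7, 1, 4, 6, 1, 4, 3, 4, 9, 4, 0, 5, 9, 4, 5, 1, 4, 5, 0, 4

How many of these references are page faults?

7 → fault, frames [7]
1 → fault, frames [7, 1]
7 → hit
1 → hit
4 → fault, frames [7, 1, 4]
6 → fault, frames [7, 1, 4, 6]
1 → hit
4 → hit
3 → fault, frames [7, 6, 1, 4, 3]
4 → hit
9 → fault, evict 7, frames [6, 1, 3, 4, 9]
4 → hit
0 → fault, evict 6, frames [1, 3, 9, 4, 0]
5 → fault, evict 1, frames [3, 9, 4, 0, 5]
9 → hit
4 → hit
5 → hit
1 → fault, evict 3, frames [0, 9, 4, 5, 1]
4 → hit
5 → hit
0 → hit
4 → hit
Page faults: 9.

9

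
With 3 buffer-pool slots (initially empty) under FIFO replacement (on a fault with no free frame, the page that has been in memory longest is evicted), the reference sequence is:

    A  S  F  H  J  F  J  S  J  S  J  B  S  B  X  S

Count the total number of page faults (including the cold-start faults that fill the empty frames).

A -> fault, frames (A)
S -> fault, frames (A S)
F -> fault, frames (A S F)
H -> fault, evict A, frames (S F H)
J -> fault, evict S, frames (F H J)
F -> hit
J -> hit
S -> fault, evict F, frames (H J S)
J -> hit
S -> hit
J -> hit
B -> fault, evict H, frames (J S B)
S -> hit
B -> hit
X -> fault, evict J, frames (S B X)
S -> hit
Page faults: 8.

8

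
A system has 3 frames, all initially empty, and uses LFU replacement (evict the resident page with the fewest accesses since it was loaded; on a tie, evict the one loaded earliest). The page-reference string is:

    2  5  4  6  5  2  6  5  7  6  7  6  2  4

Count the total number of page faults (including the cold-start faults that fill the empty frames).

8

2 -> miss, frames {2}
5 -> miss, frames {2,5}
4 -> miss, frames {2,5,4}
6 -> miss, evict 2, frames {5,4,6}
5 -> hit
2 -> miss, evict 4, frames {5,6,2}
6 -> hit
5 -> hit
7 -> miss, evict 2, frames {5,6,7}
6 -> hit
7 -> hit
6 -> hit
2 -> miss, evict 7, frames {5,6,2}
4 -> miss, evict 2, frames {5,6,4}
Page faults: 8.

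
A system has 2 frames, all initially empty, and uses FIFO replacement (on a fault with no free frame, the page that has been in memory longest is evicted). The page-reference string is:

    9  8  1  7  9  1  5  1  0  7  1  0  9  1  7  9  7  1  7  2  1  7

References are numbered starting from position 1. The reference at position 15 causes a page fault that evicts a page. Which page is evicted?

pos 1: 9 -> miss, frames (9)
pos 2: 8 -> miss, frames (9 8)
pos 3: 1 -> miss, evict 9, frames (8 1)
pos 4: 7 -> miss, evict 8, frames (1 7)
pos 5: 9 -> miss, evict 1, frames (7 9)
pos 6: 1 -> miss, evict 7, frames (9 1)
pos 7: 5 -> miss, evict 9, frames (1 5)
pos 8: 1 -> hit
pos 9: 0 -> miss, evict 1, frames (5 0)
pos 10: 7 -> miss, evict 5, frames (0 7)
pos 11: 1 -> miss, evict 0, frames (7 1)
pos 12: 0 -> miss, evict 7, frames (1 0)
pos 13: 9 -> miss, evict 1, frames (0 9)
pos 14: 1 -> miss, evict 0, frames (9 1)
pos 15: 7 -> miss, evict 9, frames (1 7)
At position 15, page 9 is evicted.

9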